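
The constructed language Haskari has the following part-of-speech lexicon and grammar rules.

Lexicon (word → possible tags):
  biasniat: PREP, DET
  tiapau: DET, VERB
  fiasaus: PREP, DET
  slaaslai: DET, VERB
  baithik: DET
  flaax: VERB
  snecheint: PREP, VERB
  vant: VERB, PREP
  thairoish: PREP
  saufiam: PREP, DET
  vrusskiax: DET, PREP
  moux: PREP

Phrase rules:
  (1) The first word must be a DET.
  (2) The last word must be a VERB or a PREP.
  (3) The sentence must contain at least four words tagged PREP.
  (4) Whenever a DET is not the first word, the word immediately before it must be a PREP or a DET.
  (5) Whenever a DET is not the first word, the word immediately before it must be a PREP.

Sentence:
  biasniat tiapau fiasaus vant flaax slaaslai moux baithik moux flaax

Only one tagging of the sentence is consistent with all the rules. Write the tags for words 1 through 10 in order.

Candidates per position — 1:biasniat {PREP,DET}; 2:tiapau {DET,VERB}; 3:fiasaus {PREP,DET}; 4:vant {VERB,PREP}; 5:flaax {VERB}; 6:slaaslai {DET,VERB}; 7:moux {PREP}; 8:baithik {DET}; 9:moux {PREP}; 10:flaax {VERB}.
Position 1: tagging it PREP would leave rule 1 unsatisfiable, so it must be DET.
Position 2: tagging it DET would leave rule 5 unsatisfiable, so it must be VERB.
Position 3: tagging it DET would leave rule 3 unsatisfiable, so it must be PREP.
Position 4: tagging it VERB would leave rule 3 unsatisfiable, so it must be PREP.
Position 6: tagging it DET would leave rule 4 unsatisfiable, so it must be VERB.
The only consistent sequence is: DET VERB PREP PREP VERB VERB PREP DET PREP VERB.
Rule-by-rule: rule 1 ok; rule 2 ok; rule 3 ok; rule 4 ok; rule 5 ok.

DET VERB PREP PREP VERB VERB PREP DET PREP VERB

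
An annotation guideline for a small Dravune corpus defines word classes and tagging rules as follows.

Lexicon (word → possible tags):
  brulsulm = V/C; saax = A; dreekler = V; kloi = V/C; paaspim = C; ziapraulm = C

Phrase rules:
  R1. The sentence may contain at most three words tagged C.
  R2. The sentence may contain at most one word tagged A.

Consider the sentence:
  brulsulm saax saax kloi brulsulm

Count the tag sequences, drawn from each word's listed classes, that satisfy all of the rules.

Candidates per position — 1:brulsulm {V,C}; 2:saax {A}; 3:saax {A}; 4:kloi {V,C}; 5:brulsulm {V,C}.
There are 8 candidate sequences in total.
Rule 2 cannot be satisfied by any choice of tags from the lexicon.
So there is no consistent tagging.
Count = 0.

0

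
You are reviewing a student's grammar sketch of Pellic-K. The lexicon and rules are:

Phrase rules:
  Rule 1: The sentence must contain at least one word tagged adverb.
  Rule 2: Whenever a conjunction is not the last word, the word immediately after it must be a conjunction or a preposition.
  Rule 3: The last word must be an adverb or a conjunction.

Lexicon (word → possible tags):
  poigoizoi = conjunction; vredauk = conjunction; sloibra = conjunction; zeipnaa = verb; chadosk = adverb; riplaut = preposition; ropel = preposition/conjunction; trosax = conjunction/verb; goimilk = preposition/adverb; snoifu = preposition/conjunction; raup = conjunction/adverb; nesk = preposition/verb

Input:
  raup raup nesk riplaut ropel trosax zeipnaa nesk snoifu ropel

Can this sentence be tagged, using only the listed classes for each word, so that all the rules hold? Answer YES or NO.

Candidates per position — 1:raup {conjunction,adverb}; 2:raup {conjunction,adverb}; 3:nesk {preposition,verb}; 4:riplaut {preposition}; 5:ropel {preposition,conjunction}; 6:trosax {conjunction,verb}; 7:zeipnaa {verb}; 8:nesk {preposition,verb}; 9:snoifu {preposition,conjunction}; 10:ropel {preposition,conjunction}.
One satisfying assignment: adverb conjunction preposition preposition preposition verb verb verb preposition conjunction.
Rule-by-rule: rule 1 satisfied; rule 2 satisfied; rule 3 satisfied.

YES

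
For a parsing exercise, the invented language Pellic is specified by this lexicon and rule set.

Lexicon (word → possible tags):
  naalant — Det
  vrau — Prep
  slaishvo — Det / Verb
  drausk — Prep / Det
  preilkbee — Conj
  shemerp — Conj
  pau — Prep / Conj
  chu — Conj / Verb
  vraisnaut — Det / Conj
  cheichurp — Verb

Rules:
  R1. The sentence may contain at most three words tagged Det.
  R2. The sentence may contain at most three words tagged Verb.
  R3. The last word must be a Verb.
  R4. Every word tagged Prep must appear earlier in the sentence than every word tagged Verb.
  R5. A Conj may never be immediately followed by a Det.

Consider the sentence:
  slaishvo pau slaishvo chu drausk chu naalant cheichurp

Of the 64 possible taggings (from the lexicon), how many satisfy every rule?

Candidates per position — 1:slaishvo {Det,Verb}; 2:pau {Prep,Conj}; 3:slaishvo {Det,Verb}; 4:chu {Conj,Verb}; 5:drausk {Prep,Det}; 6:chu {Conj,Verb}; 7:naalant {Det}; 8:cheichurp {Verb}.
There are 64 candidate sequences in total.
The sequences that satisfy every rule: Det Prep Det Conj Prep Verb Det Verb.
Count = 1.

1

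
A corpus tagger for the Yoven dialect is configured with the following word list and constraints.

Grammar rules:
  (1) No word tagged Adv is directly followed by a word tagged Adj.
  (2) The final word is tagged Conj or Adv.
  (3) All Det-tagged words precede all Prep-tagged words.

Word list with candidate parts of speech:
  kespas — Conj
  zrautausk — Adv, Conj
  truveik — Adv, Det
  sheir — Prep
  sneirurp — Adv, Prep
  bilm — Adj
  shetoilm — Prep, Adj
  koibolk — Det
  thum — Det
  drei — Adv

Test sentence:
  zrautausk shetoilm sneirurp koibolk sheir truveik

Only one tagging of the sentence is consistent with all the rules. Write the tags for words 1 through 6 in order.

Conj Adj Adv Det Prep Adv

Candidates per position — 1:zrautausk {Adv,Conj}; 2:shetoilm {Prep,Adj}; 3:sneirurp {Adv,Prep}; 4:koibolk {Det}; 5:sheir {Prep}; 6:truveik {Adv,Det}.
If word 2 were Prep, no tagging could satisfy rule 3; so word 2 is Adj.
If word 3 were Prep, no tagging could satisfy rule 3; so word 3 is Adv.
If word 6 were Det, no tagging could satisfy rule 2; so word 6 is Adv.
If word 1 were Adv, no tagging could satisfy rule 1; so word 1 is Conj.
So the tagging must be: Conj Adj Adv Det Prep Adv.
Rule-by-rule: rule 1 ✓; rule 2 ✓; rule 3 ✓.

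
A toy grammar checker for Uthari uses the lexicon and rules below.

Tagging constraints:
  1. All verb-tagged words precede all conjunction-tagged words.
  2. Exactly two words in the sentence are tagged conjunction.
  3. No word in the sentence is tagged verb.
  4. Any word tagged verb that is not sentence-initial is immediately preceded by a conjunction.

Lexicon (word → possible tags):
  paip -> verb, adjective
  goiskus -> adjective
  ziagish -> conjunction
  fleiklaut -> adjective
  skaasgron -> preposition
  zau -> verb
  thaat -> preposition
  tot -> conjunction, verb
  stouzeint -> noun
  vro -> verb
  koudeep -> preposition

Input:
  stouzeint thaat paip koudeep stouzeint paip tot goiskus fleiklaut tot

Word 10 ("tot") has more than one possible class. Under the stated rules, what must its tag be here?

conjunction

Candidates per position — 1:stouzeint {noun}; 2:thaat {preposition}; 3:paip {verb,adjective}; 4:koudeep {preposition}; 5:stouzeint {noun}; 6:paip {verb,adjective}; 7:tot {conjunction,verb}; 8:goiskus {adjective}; 9:fleiklaut {adjective}; 10:tot {conjunction,verb}.
Position 3: tagging it verb would leave rule 3 unsatisfiable, so it must be adjective.
Position 6: tagging it verb would leave rule 3 unsatisfiable, so it must be adjective.
Position 7: tagging it verb would leave rule 2 unsatisfiable, so it must be conjunction.
Position 10: tagging it verb would leave rule 1 unsatisfiable, so it must be conjunction.
So the tagging must be: noun preposition adjective preposition noun adjective conjunction adjective adjective conjunction.
Check: rule 1 satisfied; rule 2 satisfied; rule 3 satisfied; rule 4 satisfied.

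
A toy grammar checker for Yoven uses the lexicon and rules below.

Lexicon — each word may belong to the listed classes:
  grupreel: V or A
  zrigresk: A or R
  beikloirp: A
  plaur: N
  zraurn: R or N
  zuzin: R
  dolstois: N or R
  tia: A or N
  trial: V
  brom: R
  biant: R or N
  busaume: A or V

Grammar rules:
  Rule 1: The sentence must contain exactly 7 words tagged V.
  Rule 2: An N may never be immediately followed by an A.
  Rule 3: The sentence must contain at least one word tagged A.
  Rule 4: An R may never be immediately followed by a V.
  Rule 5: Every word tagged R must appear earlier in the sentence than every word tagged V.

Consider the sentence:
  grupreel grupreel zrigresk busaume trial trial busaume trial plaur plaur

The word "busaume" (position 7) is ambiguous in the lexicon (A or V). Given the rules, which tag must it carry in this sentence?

V

Candidates per position — 1:grupreel {V,A}; 2:grupreel {V,A}; 3:zrigresk {A,R}; 4:busaume {A,V}; 5:trial {V}; 6:trial {V}; 7:busaume {A,V}; 8:trial {V}; 9:plaur {N}; 10:plaur {N}.
If word 1 were A, no tagging could satisfy rule 1; so word 1 is V.
If word 2 were A, no tagging could satisfy rule 1; so word 2 is V.
If word 3 were R, no tagging could satisfy rule 5; so word 3 is A.
If word 4 were A, no tagging could satisfy rule 1; so word 4 is V.
If word 7 were A, no tagging could satisfy rule 1; so word 7 is V.
So the tagging must be: V V A V V V V V N N.
Checking: rule 1 ok; rule 2 ok; rule 3 ok; rule 4 ok; rule 5 ok.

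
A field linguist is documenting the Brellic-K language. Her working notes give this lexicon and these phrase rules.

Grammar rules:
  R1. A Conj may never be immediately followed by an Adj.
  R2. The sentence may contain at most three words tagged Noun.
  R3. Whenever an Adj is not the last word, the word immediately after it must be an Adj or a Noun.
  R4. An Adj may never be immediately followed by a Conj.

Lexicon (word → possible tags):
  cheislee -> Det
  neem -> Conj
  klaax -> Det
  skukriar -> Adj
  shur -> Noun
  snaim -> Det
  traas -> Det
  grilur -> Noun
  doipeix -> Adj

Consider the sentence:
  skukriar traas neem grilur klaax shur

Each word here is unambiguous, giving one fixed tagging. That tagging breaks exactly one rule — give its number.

Fixed tagging: Adj Det Conj Noun Det Noun.
Checking each rule: R1 ok, R2 ok, R3 fails, R4 ok.
Only rule 3 fails.

3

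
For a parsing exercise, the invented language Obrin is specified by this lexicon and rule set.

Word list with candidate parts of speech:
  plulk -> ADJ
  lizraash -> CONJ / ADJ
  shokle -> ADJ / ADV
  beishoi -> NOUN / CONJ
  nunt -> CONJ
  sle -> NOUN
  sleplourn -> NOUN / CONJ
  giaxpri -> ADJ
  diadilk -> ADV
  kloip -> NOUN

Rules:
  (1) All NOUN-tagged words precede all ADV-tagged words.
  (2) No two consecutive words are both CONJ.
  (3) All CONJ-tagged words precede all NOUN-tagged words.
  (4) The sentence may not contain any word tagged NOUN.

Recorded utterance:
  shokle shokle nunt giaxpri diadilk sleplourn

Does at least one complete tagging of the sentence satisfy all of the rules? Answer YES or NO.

Candidates per position — 1:shokle {ADJ,ADV}; 2:shokle {ADJ,ADV}; 3:nunt {CONJ}; 4:giaxpri {ADJ}; 5:diadilk {ADV}; 6:sleplourn {NOUN,CONJ}.
One satisfying assignment: ADV ADV CONJ ADJ ADV CONJ.
Verifying each rule — rule 1 holds; rule 2 holds; rule 3 holds; rule 4 holds.

YES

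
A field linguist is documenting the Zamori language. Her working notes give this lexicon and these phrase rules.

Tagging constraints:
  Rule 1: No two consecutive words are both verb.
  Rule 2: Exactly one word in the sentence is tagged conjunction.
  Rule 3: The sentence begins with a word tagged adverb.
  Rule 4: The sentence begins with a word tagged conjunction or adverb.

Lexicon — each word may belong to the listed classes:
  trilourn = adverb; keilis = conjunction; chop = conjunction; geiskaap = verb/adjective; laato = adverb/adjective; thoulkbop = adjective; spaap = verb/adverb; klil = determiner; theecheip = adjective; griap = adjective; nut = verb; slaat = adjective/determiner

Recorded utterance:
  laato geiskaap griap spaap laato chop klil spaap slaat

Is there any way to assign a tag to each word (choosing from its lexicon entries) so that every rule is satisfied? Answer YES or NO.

Candidates per position — 1:laato {adverb,adjective}; 2:geiskaap {verb,adjective}; 3:griap {adjective}; 4:spaap {verb,adverb}; 5:laato {adverb,adjective}; 6:chop {conjunction}; 7:klil {determiner}; 8:spaap {verb,adverb}; 9:slaat {adjective,determiner}.
One satisfying assignment: adverb verb adjective adverb adverb conjunction determiner verb adjective.
Check: rule 1 ok; rule 2 ok; rule 3 ok; rule 4 ok.

YES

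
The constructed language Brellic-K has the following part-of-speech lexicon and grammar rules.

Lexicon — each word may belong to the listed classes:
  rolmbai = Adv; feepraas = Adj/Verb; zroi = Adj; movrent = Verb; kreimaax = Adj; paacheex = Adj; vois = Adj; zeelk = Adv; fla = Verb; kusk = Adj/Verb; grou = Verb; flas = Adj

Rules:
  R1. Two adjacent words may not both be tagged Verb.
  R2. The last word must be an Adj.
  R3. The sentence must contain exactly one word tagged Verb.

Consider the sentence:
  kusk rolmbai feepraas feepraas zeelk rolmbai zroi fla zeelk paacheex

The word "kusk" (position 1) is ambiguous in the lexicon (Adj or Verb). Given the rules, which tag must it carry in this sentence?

Adj

Candidates per position — 1:kusk {Adj,Verb}; 2:rolmbai {Adv}; 3:feepraas {Adj,Verb}; 4:feepraas {Adj,Verb}; 5:zeelk {Adv}; 6:rolmbai {Adv}; 7:zroi {Adj}; 8:fla {Verb}; 9:zeelk {Adv}; 10:paacheex {Adj}.
Position 1: tagging it Verb would leave rule 3 unsatisfiable, so it must be Adj.
Position 3: tagging it Verb would leave rule 3 unsatisfiable, so it must be Adj.
Position 4: tagging it Verb would leave rule 3 unsatisfiable, so it must be Adj.
So the tagging must be: Adj Adv Adj Adj Adv Adv Adj Verb Adv Adj.
Checking: rule 1 ✓; rule 2 ✓; rule 3 ✓.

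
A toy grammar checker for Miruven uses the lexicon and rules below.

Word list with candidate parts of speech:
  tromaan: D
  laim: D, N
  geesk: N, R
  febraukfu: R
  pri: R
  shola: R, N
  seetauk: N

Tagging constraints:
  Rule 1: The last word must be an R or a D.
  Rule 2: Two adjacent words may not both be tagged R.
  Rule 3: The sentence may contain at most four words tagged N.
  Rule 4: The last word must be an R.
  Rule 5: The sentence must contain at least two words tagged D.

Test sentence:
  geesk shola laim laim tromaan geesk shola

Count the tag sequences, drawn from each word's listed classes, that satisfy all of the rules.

9

Candidates per position — 1:geesk {N,R}; 2:shola {R,N}; 3:laim {D,N}; 4:laim {D,N}; 5:tromaan {D}; 6:geesk {N,R}; 7:shola {R,N}.
There are 64 candidate sequences in total.
Checking each against the rules leaves 9 sequences.
Count = 9.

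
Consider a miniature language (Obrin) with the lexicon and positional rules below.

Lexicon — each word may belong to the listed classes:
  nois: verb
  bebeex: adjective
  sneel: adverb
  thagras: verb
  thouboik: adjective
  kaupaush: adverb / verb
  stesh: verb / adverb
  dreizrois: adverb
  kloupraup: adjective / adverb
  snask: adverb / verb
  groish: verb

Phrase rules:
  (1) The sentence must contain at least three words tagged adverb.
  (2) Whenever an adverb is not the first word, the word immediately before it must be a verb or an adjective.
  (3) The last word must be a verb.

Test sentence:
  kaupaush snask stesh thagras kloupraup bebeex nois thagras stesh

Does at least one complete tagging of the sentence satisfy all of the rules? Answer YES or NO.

Candidates per position — 1:kaupaush {adverb,verb}; 2:snask {adverb,verb}; 3:stesh {verb,adverb}; 4:thagras {verb}; 5:kloupraup {adjective,adverb}; 6:bebeex {adjective}; 7:nois {verb}; 8:thagras {verb}; 9:stesh {verb,adverb}.
One satisfying assignment: adverb verb adverb verb adverb adjective verb verb verb.
Rule-by-rule: rule 1 satisfied; rule 2 satisfied; rule 3 satisfied.

YES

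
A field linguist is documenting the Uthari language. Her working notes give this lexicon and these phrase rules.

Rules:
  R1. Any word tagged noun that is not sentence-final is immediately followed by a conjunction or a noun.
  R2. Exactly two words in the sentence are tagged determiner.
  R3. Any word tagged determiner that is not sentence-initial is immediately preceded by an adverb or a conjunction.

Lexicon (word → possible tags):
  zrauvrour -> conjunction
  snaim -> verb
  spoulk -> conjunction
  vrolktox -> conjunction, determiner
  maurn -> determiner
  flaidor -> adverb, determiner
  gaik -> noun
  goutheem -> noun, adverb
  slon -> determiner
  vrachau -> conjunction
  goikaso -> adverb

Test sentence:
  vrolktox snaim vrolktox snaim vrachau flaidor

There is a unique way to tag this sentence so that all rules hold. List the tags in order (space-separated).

determiner verb conjunction verb conjunction determiner

Candidates per position — 1:vrolktox {conjunction,determiner}; 2:snaim {verb}; 3:vrolktox {conjunction,determiner}; 4:snaim {verb}; 5:vrachau {conjunction}; 6:flaidor {adverb,determiner}.
At position 3, choosing determiner makes rule 3 impossible to satisfy; hence conjunction.
At position 6, choosing adverb makes rule 2 impossible to satisfy; hence determiner.
At position 1, choosing conjunction makes rule 2 impossible to satisfy; hence determiner.
The unique satisfying tagging is: determiner verb conjunction verb conjunction determiner.
Checking: rule 1 ✓; rule 2 ✓; rule 3 ✓.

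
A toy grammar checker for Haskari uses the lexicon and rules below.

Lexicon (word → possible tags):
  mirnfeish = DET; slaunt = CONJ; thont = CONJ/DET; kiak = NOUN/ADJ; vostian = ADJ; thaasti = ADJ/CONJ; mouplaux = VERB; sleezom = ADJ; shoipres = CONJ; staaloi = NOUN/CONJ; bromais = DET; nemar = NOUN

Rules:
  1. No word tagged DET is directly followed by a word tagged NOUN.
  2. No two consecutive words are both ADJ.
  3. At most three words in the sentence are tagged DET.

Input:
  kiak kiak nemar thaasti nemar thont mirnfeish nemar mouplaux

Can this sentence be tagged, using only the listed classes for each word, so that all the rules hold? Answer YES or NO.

Candidates per position — 1:kiak {NOUN,ADJ}; 2:kiak {NOUN,ADJ}; 3:nemar {NOUN}; 4:thaasti {ADJ,CONJ}; 5:nemar {NOUN}; 6:thont {CONJ,DET}; 7:mirnfeish {DET}; 8:nemar {NOUN}; 9:mouplaux {VERB}.
Rule 1 cannot be satisfied by any choice of tags from the lexicon.
So there is no consistent tagging.

NO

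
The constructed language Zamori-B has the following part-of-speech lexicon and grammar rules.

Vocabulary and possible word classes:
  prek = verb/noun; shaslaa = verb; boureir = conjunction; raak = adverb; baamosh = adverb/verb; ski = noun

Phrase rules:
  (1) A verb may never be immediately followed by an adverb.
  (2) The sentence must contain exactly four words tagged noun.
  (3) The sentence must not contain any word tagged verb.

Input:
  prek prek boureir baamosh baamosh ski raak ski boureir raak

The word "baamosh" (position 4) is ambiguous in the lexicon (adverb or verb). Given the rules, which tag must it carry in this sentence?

adverb

Candidates per position — 1:prek {verb,noun}; 2:prek {verb,noun}; 3:boureir {conjunction}; 4:baamosh {adverb,verb}; 5:baamosh {adverb,verb}; 6:ski {noun}; 7:raak {adverb}; 8:ski {noun}; 9:boureir {conjunction}; 10:raak {adverb}.
Word 1 cannot be verb — rule 2 would then fail for every completion. It is noun.
Word 2 cannot be verb — rule 2 would then fail for every completion. It is noun.
Word 4 cannot be verb — rule 3 would then fail for every completion. It is adverb.
Word 5 cannot be verb — rule 3 would then fail for every completion. It is adverb.
The only consistent sequence is: noun noun conjunction adverb adverb noun adverb noun conjunction adverb.
Check: rule 1 holds; rule 2 holds; rule 3 holds.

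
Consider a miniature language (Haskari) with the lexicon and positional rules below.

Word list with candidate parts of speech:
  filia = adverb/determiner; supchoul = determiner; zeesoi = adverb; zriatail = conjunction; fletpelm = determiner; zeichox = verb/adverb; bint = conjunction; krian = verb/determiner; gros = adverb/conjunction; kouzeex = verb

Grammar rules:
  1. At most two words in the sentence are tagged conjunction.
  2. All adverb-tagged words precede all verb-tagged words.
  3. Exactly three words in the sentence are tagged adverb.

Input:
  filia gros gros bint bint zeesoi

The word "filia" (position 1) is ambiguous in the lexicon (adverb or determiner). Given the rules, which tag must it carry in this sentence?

determiner

Candidates per position — 1:filia {adverb,determiner}; 2:gros {adverb,conjunction}; 3:gros {adverb,conjunction}; 4:bint {conjunction}; 5:bint {conjunction}; 6:zeesoi {adverb}.
If word 2 were conjunction, no tagging could satisfy rule 1; so word 2 is adverb.
If word 3 were conjunction, no tagging could satisfy rule 1; so word 3 is adverb.
If word 1 were adverb, no tagging could satisfy rule 3; so word 1 is determiner.
The only consistent sequence is: determiner adverb adverb conjunction conjunction adverb.
Rule-by-rule: rule 1 ✓; rule 2 ✓; rule 3 ✓.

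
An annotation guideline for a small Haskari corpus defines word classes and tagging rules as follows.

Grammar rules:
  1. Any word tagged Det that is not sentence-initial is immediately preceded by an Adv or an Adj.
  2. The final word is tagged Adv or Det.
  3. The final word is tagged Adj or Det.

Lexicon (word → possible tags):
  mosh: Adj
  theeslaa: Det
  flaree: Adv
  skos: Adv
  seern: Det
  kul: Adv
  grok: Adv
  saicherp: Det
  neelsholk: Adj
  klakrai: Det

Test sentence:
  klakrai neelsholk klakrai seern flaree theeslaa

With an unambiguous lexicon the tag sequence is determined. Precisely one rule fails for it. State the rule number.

Fixed tagging: Det Adj Det Det Adv Det.
Checking each rule: R1 fail, R2 pass, R3 pass.
Only rule 1 fails.

1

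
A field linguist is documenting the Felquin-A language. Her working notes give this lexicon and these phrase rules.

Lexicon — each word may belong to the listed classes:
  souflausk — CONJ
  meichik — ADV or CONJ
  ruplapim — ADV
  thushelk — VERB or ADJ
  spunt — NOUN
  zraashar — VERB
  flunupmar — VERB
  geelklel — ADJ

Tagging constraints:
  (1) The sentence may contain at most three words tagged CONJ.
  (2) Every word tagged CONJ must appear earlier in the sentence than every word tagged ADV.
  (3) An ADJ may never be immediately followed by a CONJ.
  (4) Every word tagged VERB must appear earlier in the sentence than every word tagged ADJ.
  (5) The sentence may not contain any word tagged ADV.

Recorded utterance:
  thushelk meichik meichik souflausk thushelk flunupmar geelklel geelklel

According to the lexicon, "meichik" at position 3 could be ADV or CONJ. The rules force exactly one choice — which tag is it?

Candidates per position — 1:thushelk {VERB,ADJ}; 2:meichik {ADV,CONJ}; 3:meichik {ADV,CONJ}; 4:souflausk {CONJ}; 5:thushelk {VERB,ADJ}; 6:flunupmar {VERB}; 7:geelklel {ADJ}; 8:geelklel {ADJ}.
Position 1: tagging it ADJ would leave rule 4 unsatisfiable, so it must be VERB.
Position 2: tagging it ADV would leave rule 2 unsatisfiable, so it must be CONJ.
Position 3: tagging it ADV would leave rule 2 unsatisfiable, so it must be CONJ.
Position 5: tagging it ADJ would leave rule 4 unsatisfiable, so it must be VERB.
The only consistent sequence is: VERB CONJ CONJ CONJ VERB VERB ADJ ADJ.
Check: rule 1 ✓; rule 2 ✓; rule 3 ✓; rule 4 ✓; rule 5 ✓.

CONJ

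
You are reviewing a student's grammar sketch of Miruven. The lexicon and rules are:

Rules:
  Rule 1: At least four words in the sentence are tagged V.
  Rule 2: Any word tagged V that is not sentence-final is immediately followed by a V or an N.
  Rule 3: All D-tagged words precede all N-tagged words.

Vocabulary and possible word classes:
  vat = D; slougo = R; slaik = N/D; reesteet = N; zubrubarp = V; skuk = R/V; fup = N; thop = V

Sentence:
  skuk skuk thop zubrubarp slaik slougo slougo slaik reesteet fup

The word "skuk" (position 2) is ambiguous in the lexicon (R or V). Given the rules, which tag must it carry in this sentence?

Candidates per position — 1:skuk {R,V}; 2:skuk {R,V}; 3:thop {V}; 4:zubrubarp {V}; 5:slaik {N,D}; 6:slougo {R}; 7:slougo {R}; 8:slaik {N,D}; 9:reesteet {N}; 10:fup {N}.
Position 1: tagging it R would leave rule 1 unsatisfiable, so it must be V.
Position 2: tagging it R would leave rule 1 unsatisfiable, so it must be V.
Position 5: tagging it D would leave rule 2 unsatisfiable, so it must be N.
Position 8: tagging it D would leave rule 3 unsatisfiable, so it must be N.
That leaves exactly one tagging: V V V V N R R N N N.
Checking: rule 1 ok; rule 2 ok; rule 3 ok.

V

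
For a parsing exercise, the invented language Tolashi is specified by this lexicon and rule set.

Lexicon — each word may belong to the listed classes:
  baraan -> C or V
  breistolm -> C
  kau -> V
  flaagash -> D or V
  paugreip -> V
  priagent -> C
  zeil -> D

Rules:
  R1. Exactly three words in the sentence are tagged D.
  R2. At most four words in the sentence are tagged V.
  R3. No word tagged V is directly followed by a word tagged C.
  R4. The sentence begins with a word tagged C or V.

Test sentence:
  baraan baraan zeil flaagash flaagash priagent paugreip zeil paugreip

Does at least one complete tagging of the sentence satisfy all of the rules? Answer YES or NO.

YES

Candidates per position — 1:baraan {C,V}; 2:baraan {C,V}; 3:zeil {D}; 4:flaagash {D,V}; 5:flaagash {D,V}; 6:priagent {C}; 7:paugreip {V}; 8:zeil {D}; 9:paugreip {V}.
One satisfying assignment: C V D V D C V D V.
Check: rule 1 ✓; rule 2 ✓; rule 3 ✓; rule 4 ✓.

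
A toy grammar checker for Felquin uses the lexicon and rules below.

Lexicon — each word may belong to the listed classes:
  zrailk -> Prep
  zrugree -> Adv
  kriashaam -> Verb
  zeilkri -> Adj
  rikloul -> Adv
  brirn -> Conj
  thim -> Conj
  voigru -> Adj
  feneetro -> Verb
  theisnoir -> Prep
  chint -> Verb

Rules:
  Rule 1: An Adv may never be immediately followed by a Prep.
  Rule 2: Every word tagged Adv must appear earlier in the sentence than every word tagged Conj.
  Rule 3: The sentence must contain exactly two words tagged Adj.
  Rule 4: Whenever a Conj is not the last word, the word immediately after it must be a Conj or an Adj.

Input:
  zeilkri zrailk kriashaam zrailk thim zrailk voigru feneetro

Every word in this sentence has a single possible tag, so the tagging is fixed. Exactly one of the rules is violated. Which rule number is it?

4

Fixed tagging: Adj Prep Verb Prep Conj Prep Adj Verb.
Applying the rules: R1 holds, R2 holds, R3 holds, R4 violated.
Only rule 4 fails.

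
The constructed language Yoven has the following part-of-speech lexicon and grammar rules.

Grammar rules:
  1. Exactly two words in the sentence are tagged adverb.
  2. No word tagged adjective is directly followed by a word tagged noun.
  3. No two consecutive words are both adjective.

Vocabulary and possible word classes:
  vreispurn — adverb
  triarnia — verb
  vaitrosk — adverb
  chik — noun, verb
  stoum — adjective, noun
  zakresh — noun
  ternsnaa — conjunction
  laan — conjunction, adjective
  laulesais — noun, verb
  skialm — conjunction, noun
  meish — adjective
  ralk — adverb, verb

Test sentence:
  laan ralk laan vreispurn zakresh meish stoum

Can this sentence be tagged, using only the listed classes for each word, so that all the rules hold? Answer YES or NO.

Candidates per position — 1:laan {conjunction,adjective}; 2:ralk {adverb,verb}; 3:laan {conjunction,adjective}; 4:vreispurn {adverb}; 5:zakresh {noun}; 6:meish {adjective}; 7:stoum {adjective,noun}.
Every candidate sequence violates at least one rule; no consistent tagging exists.

NO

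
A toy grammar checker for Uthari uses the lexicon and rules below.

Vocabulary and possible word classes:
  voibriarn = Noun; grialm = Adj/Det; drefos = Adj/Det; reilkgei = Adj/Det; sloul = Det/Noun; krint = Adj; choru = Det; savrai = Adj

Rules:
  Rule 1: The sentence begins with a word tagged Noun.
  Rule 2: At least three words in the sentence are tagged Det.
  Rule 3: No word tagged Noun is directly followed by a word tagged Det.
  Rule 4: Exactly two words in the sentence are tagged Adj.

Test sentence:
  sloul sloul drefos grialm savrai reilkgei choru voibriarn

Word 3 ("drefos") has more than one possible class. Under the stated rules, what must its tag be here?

Candidates per position — 1:sloul {Det,Noun}; 2:sloul {Det,Noun}; 3:drefos {Adj,Det}; 4:grialm {Adj,Det}; 5:savrai {Adj}; 6:reilkgei {Adj,Det}; 7:choru {Det}; 8:voibriarn {Noun}.
Position 1: Det is ruled out by rule 1; that leaves Noun.
Position 2: Det is ruled out by rule 3; that leaves Noun.
Position 3: Det is ruled out by rule 3; that leaves Adj.
Position 4: Adj is ruled out by rule 2; that leaves Det.
Position 6: Adj is ruled out by rule 2; that leaves Det.
That leaves exactly one tagging: Noun Noun Adj Det Adj Det Det Noun.
Verifying each rule — rule 1 holds; rule 2 holds; rule 3 holds; rule 4 holds.

Adj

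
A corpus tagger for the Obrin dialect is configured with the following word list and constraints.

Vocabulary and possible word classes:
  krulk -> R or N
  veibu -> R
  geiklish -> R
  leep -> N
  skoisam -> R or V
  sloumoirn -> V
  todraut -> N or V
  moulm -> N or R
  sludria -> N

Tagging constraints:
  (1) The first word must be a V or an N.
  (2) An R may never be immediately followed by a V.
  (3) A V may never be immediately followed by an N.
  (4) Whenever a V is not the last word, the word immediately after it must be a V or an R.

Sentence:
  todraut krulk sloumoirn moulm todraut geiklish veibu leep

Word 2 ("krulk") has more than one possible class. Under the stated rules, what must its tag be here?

Candidates per position — 1:todraut {N,V}; 2:krulk {R,N}; 3:sloumoirn {V}; 4:moulm {N,R}; 5:todraut {N,V}; 6:geiklish {R}; 7:veibu {R}; 8:leep {N}.
Position 2: tagging it R would leave rule 2 unsatisfiable, so it must be N.
Position 4: tagging it N would leave rule 3 unsatisfiable, so it must be R.
Position 5: tagging it V would leave rule 2 unsatisfiable, so it must be N.
Position 1: tagging it V would leave rule 3 unsatisfiable, so it must be N.
That leaves exactly one tagging: N N V R N R R N.
Rule-by-rule: rule 1 ✓; rule 2 ✓; rule 3 ✓; rule 4 ✓.

N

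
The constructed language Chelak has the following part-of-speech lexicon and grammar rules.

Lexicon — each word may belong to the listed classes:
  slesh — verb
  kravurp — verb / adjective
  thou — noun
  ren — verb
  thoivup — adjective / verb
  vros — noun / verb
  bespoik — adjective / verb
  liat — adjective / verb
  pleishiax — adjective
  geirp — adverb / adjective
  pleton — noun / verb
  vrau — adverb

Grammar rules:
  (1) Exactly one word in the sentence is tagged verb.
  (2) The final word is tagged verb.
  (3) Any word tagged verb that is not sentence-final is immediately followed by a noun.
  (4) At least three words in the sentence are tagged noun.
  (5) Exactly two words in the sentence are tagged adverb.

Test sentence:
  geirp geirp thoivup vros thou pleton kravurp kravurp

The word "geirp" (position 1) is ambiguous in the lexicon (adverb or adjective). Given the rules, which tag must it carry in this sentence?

Candidates per position — 1:geirp {adverb,adjective}; 2:geirp {adverb,adjective}; 3:thoivup {adjective,verb}; 4:vros {noun,verb}; 5:thou {noun}; 6:pleton {noun,verb}; 7:kravurp {verb,adjective}; 8:kravurp {verb,adjective}.
Position 1: tagging it adjective would leave rule 5 unsatisfiable, so it must be adverb.
Position 2: tagging it adjective would leave rule 5 unsatisfiable, so it must be adverb.
Position 4: tagging it verb would leave rule 4 unsatisfiable, so it must be noun.
Position 6: tagging it verb would leave rule 3 unsatisfiable, so it must be noun.
Position 7: tagging it verb would leave rule 3 unsatisfiable, so it must be adjective.
Position 8: tagging it adjective would leave rule 2 unsatisfiable, so it must be verb.
Position 3: tagging it verb would leave rule 1 unsatisfiable, so it must be adjective.
So the tagging must be: adverb adverb adjective noun noun noun adjective verb.
Check: rule 1 ✓; rule 2 ✓; rule 3 ✓; rule 4 ✓; rule 5 ✓.

adverb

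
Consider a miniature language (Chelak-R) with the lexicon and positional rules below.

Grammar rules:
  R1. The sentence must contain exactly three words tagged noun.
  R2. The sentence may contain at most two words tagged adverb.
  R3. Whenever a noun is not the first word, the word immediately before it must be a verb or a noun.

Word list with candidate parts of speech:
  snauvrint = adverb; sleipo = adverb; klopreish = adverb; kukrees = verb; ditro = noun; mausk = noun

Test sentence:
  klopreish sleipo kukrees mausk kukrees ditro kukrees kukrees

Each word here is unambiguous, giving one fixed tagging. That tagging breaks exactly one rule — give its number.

1

Fixed tagging: adverb adverb verb noun verb noun verb verb.
Rule check: R1 violated, R2 holds, R3 holds.
Only rule 1 fails.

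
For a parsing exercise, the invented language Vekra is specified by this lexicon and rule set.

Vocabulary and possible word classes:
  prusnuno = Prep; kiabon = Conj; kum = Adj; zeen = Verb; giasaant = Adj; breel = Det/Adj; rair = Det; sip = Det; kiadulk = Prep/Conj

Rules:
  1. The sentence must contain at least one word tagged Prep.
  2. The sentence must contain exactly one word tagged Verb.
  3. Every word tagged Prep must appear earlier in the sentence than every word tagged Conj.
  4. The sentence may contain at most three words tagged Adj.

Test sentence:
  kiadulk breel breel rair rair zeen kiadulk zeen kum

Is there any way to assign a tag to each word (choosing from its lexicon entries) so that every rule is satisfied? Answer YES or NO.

NO

Candidates per position — 1:kiadulk {Prep,Conj}; 2:breel {Det,Adj}; 3:breel {Det,Adj}; 4:rair {Det}; 5:rair {Det}; 6:zeen {Verb}; 7:kiadulk {Prep,Conj}; 8:zeen {Verb}; 9:kum {Adj}.
Rule 2 cannot be satisfied by any choice of tags from the lexicon.
So there is no consistent tagging.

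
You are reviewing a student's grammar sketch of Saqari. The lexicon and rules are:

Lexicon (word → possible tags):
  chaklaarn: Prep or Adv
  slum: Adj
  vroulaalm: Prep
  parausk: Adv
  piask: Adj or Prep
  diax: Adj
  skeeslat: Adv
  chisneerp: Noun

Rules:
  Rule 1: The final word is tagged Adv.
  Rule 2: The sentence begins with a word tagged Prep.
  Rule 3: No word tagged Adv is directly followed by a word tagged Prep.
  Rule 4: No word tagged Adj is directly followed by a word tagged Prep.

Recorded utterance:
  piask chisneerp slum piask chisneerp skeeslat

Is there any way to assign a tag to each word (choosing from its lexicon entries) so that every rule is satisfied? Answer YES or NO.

Candidates per position — 1:piask {Adj,Prep}; 2:chisneerp {Noun}; 3:slum {Adj}; 4:piask {Adj,Prep}; 5:chisneerp {Noun}; 6:skeeslat {Adv}.
One satisfying assignment: Prep Noun Adj Adj Noun Adv.
Check: rule 1 holds; rule 2 holds; rule 3 holds; rule 4 holds.

YES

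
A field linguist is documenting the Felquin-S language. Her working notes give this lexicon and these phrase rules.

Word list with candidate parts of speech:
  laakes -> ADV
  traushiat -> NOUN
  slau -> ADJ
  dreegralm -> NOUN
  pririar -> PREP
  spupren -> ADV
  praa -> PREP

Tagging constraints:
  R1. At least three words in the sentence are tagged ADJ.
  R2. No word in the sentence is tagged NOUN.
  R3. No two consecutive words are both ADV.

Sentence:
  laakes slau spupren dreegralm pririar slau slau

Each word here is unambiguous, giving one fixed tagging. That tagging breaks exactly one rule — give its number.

Fixed tagging: ADV ADJ ADV NOUN PREP ADJ ADJ.
Checking each rule: R1 pass, R2 fail, R3 pass.
Only rule 2 fails.

2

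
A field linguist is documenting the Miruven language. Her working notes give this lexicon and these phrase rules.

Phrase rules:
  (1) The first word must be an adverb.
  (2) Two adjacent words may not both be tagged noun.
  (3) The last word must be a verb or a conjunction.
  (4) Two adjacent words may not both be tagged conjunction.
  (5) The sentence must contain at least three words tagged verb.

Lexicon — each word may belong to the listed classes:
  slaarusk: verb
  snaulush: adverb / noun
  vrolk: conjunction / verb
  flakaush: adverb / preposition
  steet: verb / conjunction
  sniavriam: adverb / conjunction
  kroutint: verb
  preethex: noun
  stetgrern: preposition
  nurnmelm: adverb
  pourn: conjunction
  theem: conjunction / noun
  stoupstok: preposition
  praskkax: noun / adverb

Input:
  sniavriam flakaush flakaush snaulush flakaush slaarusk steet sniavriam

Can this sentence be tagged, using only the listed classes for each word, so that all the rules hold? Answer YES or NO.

Candidates per position — 1:sniavriam {adverb,conjunction}; 2:flakaush {adverb,preposition}; 3:flakaush {adverb,preposition}; 4:snaulush {adverb,noun}; 5:flakaush {adverb,preposition}; 6:slaarusk {verb}; 7:steet {verb,conjunction}; 8:sniavriam {adverb,conjunction}.
Rule 5 cannot be satisfied by any choice of tags from the lexicon.
So there is no consistent tagging.

NO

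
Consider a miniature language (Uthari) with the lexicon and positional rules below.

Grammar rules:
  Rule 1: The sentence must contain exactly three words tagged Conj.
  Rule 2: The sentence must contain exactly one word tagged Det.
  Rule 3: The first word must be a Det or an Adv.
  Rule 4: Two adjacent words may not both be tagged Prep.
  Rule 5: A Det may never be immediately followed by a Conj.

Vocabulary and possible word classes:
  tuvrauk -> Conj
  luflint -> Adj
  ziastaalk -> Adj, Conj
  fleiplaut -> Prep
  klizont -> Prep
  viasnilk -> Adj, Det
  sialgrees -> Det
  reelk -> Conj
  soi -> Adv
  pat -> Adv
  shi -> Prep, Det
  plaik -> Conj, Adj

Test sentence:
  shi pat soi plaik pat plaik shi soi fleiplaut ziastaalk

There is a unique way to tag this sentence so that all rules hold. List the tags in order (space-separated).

Det Adv Adv Conj Adv Conj Prep Adv Prep Conj

Candidates per position — 1:shi {Prep,Det}; 2:pat {Adv}; 3:soi {Adv}; 4:plaik {Conj,Adj}; 5:pat {Adv}; 6:plaik {Conj,Adj}; 7:shi {Prep,Det}; 8:soi {Adv}; 9:fleiplaut {Prep}; 10:ziastaalk {Adj,Conj}.
Position 1: Prep is ruled out by rule 3; that leaves Det.
Position 4: Adj is ruled out by rule 1; that leaves Conj.
Position 6: Adj is ruled out by rule 1; that leaves Conj.
Position 7: Det is ruled out by rule 2; that leaves Prep.
Position 10: Adj is ruled out by rule 1; that leaves Conj.
So the tagging must be: Det Adv Adv Conj Adv Conj Prep Adv Prep Conj.
Verifying each rule — rule 1 ✓; rule 2 ✓; rule 3 ✓; rule 4 ✓; rule 5 ✓.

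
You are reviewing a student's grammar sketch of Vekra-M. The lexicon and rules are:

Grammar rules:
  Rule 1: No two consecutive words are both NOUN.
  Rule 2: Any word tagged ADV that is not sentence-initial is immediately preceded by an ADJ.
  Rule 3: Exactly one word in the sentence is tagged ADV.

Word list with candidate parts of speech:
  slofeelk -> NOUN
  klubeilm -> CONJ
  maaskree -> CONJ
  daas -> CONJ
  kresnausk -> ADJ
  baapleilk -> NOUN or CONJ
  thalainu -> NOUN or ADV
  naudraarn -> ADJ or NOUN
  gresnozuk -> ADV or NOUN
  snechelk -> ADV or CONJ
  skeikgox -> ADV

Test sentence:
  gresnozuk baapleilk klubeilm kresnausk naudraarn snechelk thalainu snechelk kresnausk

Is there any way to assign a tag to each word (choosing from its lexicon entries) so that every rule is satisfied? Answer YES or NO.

Candidates per position — 1:gresnozuk {ADV,NOUN}; 2:baapleilk {NOUN,CONJ}; 3:klubeilm {CONJ}; 4:kresnausk {ADJ}; 5:naudraarn {ADJ,NOUN}; 6:snechelk {ADV,CONJ}; 7:thalainu {NOUN,ADV}; 8:snechelk {ADV,CONJ}; 9:kresnausk {ADJ}.
One satisfying assignment: ADV NOUN CONJ ADJ NOUN CONJ NOUN CONJ ADJ.
Checking: rule 1 satisfied; rule 2 satisfied; rule 3 satisfied.

YES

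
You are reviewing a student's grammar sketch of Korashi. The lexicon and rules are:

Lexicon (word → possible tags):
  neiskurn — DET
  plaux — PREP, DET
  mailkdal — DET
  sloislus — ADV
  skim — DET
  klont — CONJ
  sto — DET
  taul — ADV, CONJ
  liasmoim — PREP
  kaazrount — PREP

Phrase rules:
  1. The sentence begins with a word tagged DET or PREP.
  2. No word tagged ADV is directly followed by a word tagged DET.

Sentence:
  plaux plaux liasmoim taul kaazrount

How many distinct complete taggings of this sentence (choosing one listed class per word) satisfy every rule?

8

Candidates per position — 1:plaux {PREP,DET}; 2:plaux {PREP,DET}; 3:liasmoim {PREP}; 4:taul {ADV,CONJ}; 5:kaazrount {PREP}.
There are 8 candidate sequences in total.
Checking each against the rules leaves 8 sequences.
Count = 8.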